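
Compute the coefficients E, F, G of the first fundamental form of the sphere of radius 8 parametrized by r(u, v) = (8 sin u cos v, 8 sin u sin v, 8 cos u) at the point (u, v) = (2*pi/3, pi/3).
E = 64;  F = 0;  G = 48

Partials: r_u = (8*cos(u)*cos(v), 8*sin(v)*cos(u), -8*sin(u)), r_v = (-8*sin(u)*sin(v), 8*sin(u)*cos(v), 0). As functions of (u, v):
  E = r_u · r_u = 64,
  F = r_u · r_v = 0,
  G = r_v · r_v = 64*sin(u)^2.
Evaluating at (u, v) = (2*pi/3, pi/3): E = 64, F = 0, G = 48.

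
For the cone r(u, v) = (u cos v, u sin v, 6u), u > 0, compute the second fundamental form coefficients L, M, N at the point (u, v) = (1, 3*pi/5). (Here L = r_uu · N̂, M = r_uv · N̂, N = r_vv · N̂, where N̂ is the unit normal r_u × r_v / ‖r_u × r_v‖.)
L = 0;  M = 0;  N = 6*sqrt(37)/37

Compute the unit normal N̂(u, v) = (-6*sqrt(37)*u*cos(v)/(37*Abs(u)), -6*sqrt(37)*u*sin(v)/(37*Abs(u)), sqrt(37)*u/(37*Abs(u))), and the second partials r_uu, r_uv, r_vv. Take dot products:
  L(u, v) = r_uu · N̂ = 0,
  M(u, v) = r_uv · N̂ = 0,
  N(u, v) = r_vv · N̂ = 6*sqrt(37)*u^2/(37*Abs(u)).
Evaluating at (u, v) = (1, 3*pi/5):
  L = 0, M = 0, N = 6*sqrt(37)/37.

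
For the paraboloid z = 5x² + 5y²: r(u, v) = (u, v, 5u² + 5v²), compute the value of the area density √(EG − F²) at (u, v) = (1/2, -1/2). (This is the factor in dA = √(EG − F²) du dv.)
√(EG − F²)|_{(1/2, -1/2)} = sqrt(51)

E = 100*u^2 + 1, F = 100*u*v, G = 100*v^2 + 1, so EG − F² = 100*u^2 + 100*v^2 + 1. Taking the positive square root: √(EG − F²) = sqrt(100*u^2 + 100*v^2 + 1). At (u, v) = (1/2, -1/2): sqrt(51).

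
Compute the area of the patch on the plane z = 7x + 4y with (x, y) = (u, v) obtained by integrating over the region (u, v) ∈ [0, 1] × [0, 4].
Area = 4*sqrt(66)

Area = ∫∫ √(EG − F²) du dv with √(EG − F²) = sqrt(66). Integrating over [0, 1] × [0, 4] gives 4*sqrt(66).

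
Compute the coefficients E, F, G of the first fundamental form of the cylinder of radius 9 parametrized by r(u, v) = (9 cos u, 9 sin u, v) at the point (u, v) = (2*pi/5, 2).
E = 81;  F = 0;  G = 1

Partials: r_u = (-9*sin(u), 9*cos(u), 0), r_v = (0, 0, 1). As functions of (u, v):
  E = r_u · r_u = 81,
  F = r_u · r_v = 0,
  G = r_v · r_v = 1.
Evaluating at (u, v) = (2*pi/5, 2): E = 81, F = 0, G = 1.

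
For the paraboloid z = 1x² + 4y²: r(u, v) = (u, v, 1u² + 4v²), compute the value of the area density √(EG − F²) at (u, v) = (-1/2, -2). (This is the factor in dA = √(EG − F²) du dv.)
√(EG − F²)|_{(-1/2, -2)} = sqrt(258)

E = 4*u^2 + 1, F = 16*u*v, G = 64*v^2 + 1, so EG − F² = 4*u^2 + 64*v^2 + 1. Taking the positive square root: √(EG − F²) = sqrt(4*u^2 + 64*v^2 + 1). At (u, v) = (-1/2, -2): sqrt(258).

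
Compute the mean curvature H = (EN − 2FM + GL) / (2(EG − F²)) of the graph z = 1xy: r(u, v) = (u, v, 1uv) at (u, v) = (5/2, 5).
H = -100*sqrt(129)/16641

With E = v^2 + 1, F = u*v, G = u^2 + 1, L = 0, M = 1/sqrt(u^2 + v^2 + 1), N = 0, assemble
  H = (EN − 2FM + GL) / (2(EG − F²)) = -u*v/(u^2 + v^2 + 1)^(3/2).
At (u, v) = (5/2, 5): H = -100*sqrt(129)/16641.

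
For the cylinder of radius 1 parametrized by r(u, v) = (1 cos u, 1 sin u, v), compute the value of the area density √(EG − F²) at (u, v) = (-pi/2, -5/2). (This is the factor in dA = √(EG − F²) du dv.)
√(EG − F²)|_{(-pi/2, -5/2)} = 1

E = 1, F = 0, G = 1, so EG − F² = 1. Taking the positive square root: √(EG − F²) = 1. At (u, v) = (-pi/2, -5/2): 1.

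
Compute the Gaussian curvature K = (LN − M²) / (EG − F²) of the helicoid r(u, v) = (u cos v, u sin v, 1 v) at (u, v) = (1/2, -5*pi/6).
K = -16/25

Coefficients of the first fundamental form: E = 1, F = 0, G = u^2 + 1.
Coefficients of the second fundamental form: L = 0, M = -1/sqrt(u^2 + 1), N = 0.
Assemble K = (LN − M²)/(EG − F²) = -1/(u^2 + 1)^2. At (u, v) = (1/2, -5*pi/6): K = -16/25.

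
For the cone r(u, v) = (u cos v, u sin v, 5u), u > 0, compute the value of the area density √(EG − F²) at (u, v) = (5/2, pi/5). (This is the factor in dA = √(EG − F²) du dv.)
√(EG − F²)|_{(5/2, pi/5)} = 5*sqrt(26)/2

E = 26, F = 0, G = u^2, so EG − F² = 26*u^2. Taking the positive square root: √(EG − F²) = sqrt(26)*Abs(u). At (u, v) = (5/2, pi/5): 5*sqrt(26)/2.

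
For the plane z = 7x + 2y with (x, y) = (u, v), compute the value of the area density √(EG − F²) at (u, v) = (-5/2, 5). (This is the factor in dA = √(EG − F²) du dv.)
√(EG − F²)|_{(-5/2, 5)} = 3*sqrt(6)

E = 50, F = 14, G = 5, so EG − F² = 54. Taking the positive square root: √(EG − F²) = 3*sqrt(6). At (u, v) = (-5/2, 5): 3*sqrt(6).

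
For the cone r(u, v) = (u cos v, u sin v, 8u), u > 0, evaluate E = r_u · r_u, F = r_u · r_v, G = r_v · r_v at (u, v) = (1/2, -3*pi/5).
E = 65;  F = 0;  G = 1/4

Partials: r_u = (cos(v), sin(v), 8), r_v = (-u*sin(v), u*cos(v), 0). As functions of (u, v):
  E = r_u · r_u = 65,
  F = r_u · r_v = 0,
  G = r_v · r_v = u^2.
Evaluating at (u, v) = (1/2, -3*pi/5): E = 65, F = 0, G = 1/4.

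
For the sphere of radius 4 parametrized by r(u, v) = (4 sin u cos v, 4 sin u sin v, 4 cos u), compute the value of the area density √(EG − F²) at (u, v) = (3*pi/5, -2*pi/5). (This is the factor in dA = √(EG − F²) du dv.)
√(EG − F²)|_{(3*pi/5, -2*pi/5)} = 4*sqrt(2*sqrt(5) + 10)

E = 16, F = 0, G = 16*sin(u)^2, so EG − F² = 256*sin(u)^2. Taking the positive square root: √(EG − F²) = 16*Abs(sin(u)). At (u, v) = (3*pi/5, -2*pi/5): 4*sqrt(2*sqrt(5) + 10).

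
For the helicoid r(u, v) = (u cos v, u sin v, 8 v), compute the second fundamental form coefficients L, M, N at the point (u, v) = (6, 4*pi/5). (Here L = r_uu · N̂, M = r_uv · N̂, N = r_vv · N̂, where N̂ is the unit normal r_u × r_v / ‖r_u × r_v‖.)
L = 0;  M = -4/5;  N = 0

Compute the unit normal N̂(u, v) = (8*sin(v)/sqrt(u^2 + 64), -8*cos(v)/sqrt(u^2 + 64), u/sqrt(u^2 + 64)), and the second partials r_uu, r_uv, r_vv. Take dot products:
  L(u, v) = r_uu · N̂ = 0,
  M(u, v) = r_uv · N̂ = -8/sqrt(u^2 + 64),
  N(u, v) = r_vv · N̂ = 0.
Evaluating at (u, v) = (6, 4*pi/5):
  L = 0, M = -4/5, N = 0.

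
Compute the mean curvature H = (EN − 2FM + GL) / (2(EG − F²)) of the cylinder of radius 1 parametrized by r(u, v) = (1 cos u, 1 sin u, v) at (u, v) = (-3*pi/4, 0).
H = -1/2

With E = 1, F = 0, G = 1, L = -1, M = 0, N = 0, assemble
  H = (EN − 2FM + GL) / (2(EG − F²)) = -1/2.
At (u, v) = (-3*pi/4, 0): H = -1/2.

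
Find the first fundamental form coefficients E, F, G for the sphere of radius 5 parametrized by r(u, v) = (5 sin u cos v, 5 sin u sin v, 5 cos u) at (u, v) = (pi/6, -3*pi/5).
E = 25;  F = 0;  G = 25/4

Partials: r_u = (5*cos(u)*cos(v), 5*sin(v)*cos(u), -5*sin(u)), r_v = (-5*sin(u)*sin(v), 5*sin(u)*cos(v), 0). As functions of (u, v):
  E = r_u · r_u = 25,
  F = r_u · r_v = 0,
  G = r_v · r_v = 25*sin(u)^2.
Evaluating at (u, v) = (pi/6, -3*pi/5): E = 25, F = 0, G = 25/4.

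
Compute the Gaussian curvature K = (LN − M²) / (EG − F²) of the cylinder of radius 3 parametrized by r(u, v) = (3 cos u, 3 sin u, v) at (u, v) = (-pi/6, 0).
K = 0

Coefficients of the first fundamental form: E = 9, F = 0, G = 1.
Coefficients of the second fundamental form: L = -3, M = 0, N = 0.
Assemble K = (LN − M²)/(EG − F²) = 0. At (u, v) = (-pi/6, 0): K = 0.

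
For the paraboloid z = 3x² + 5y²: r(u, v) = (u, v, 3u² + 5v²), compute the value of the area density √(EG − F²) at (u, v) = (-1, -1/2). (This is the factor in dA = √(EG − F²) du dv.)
√(EG − F²)|_{(-1, -1/2)} = sqrt(62)

E = 36*u^2 + 1, F = 60*u*v, G = 100*v^2 + 1, so EG − F² = 36*u^2 + 100*v^2 + 1. Taking the positive square root: √(EG − F²) = sqrt(36*u^2 + 100*v^2 + 1). At (u, v) = (-1, -1/2): sqrt(62).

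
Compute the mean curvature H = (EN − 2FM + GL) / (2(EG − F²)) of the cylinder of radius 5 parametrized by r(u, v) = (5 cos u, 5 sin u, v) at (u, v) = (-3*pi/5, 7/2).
H = -1/10

With E = 25, F = 0, G = 1, L = -5, M = 0, N = 0, assemble
  H = (EN − 2FM + GL) / (2(EG − F²)) = -1/10.
At (u, v) = (-3*pi/5, 7/2): H = -1/10.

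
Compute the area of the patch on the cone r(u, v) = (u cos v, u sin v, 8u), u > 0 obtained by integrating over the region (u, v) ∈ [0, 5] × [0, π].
Area = 25*sqrt(65)*pi/2

Area = ∫∫ √(EG − F²) du dv with √(EG − F²) = sqrt(65)*Abs(u). Integrating over [0, 5] × [0, π] gives 25*sqrt(65)*pi/2.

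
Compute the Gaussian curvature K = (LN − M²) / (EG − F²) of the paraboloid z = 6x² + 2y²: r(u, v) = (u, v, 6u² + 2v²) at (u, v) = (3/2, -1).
K = 48/116281

Coefficients of the first fundamental form: E = 144*u^2 + 1, F = 48*u*v, G = 16*v^2 + 1.
Coefficients of the second fundamental form: L = 12/sqrt(144*u^2 + 16*v^2 + 1), M = 0, N = 4/sqrt(144*u^2 + 16*v^2 + 1).
Assemble K = (LN − M²)/(EG − F²) = 48/(20736*u^4 + 4608*u^2*v^2 + 288*u^2 + 256*v^4 + 32*v^2 + 1). At (u, v) = (3/2, -1): K = 48/116281.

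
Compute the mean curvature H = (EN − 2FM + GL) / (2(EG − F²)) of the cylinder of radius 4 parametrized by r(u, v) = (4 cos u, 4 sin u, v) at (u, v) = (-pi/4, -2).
H = -1/8

With E = 16, F = 0, G = 1, L = -4, M = 0, N = 0, assemble
  H = (EN − 2FM + GL) / (2(EG − F²)) = -1/8.
At (u, v) = (-pi/4, -2): H = -1/8.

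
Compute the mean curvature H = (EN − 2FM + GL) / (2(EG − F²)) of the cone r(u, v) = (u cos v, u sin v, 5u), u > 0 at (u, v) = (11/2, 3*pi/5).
H = 5*sqrt(26)/286

With E = 26, F = 0, G = u^2, L = 0, M = 0, N = 5*sqrt(26)*u^2/(26*Abs(u)), assemble
  H = (EN − 2FM + GL) / (2(EG − F²)) = 5*sqrt(26)/(52*Abs(u)).
At (u, v) = (11/2, 3*pi/5): H = 5*sqrt(26)/286.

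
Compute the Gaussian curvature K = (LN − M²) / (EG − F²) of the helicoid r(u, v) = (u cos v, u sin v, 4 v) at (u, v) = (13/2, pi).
K = -256/54289

Coefficients of the first fundamental form: E = 1, F = 0, G = u^2 + 16.
Coefficients of the second fundamental form: L = 0, M = -4/sqrt(u^2 + 16), N = 0.
Assemble K = (LN − M²)/(EG − F²) = -16/(u^2 + 16)^2. At (u, v) = (13/2, pi): K = -256/54289.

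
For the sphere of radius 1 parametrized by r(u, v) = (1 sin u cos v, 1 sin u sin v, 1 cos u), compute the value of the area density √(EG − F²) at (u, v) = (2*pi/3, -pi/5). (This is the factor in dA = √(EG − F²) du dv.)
√(EG − F²)|_{(2*pi/3, -pi/5)} = sqrt(3)/2

E = 1, F = 0, G = sin(u)^2, so EG − F² = sin(u)^2. Taking the positive square root: √(EG − F²) = Abs(sin(u)). At (u, v) = (2*pi/3, -pi/5): sqrt(3)/2.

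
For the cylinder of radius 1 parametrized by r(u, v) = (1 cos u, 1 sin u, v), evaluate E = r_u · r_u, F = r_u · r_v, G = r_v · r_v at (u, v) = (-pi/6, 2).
E = 1;  F = 0;  G = 1

Partials: r_u = (-sin(u), cos(u), 0), r_v = (0, 0, 1). As functions of (u, v):
  E = r_u · r_u = 1,
  F = r_u · r_v = 0,
  G = r_v · r_v = 1.
Evaluating at (u, v) = (-pi/6, 2): E = 1, F = 0, G = 1.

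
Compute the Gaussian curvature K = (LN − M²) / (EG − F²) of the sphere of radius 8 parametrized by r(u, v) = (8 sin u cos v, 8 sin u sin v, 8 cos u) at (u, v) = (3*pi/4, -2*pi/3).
K = 1/64

Coefficients of the first fundamental form: E = 64, F = 0, G = 64*sin(u)^2.
Coefficients of the second fundamental form: L = -8*sin(u)/Abs(sin(u)), M = 0, N = -8*sin(u)^3/Abs(sin(u)).
Assemble K = (LN − M²)/(EG − F²) = 1/64. At (u, v) = (3*pi/4, -2*pi/3): K = 1/64.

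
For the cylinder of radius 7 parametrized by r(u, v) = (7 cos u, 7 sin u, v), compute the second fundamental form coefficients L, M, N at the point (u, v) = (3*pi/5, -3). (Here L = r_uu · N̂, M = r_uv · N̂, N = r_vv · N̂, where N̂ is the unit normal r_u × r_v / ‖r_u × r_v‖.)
L = -7;  M = 0;  N = 0

Compute the unit normal N̂(u, v) = (cos(u), sin(u), 0), and the second partials r_uu, r_uv, r_vv. Take dot products:
  L(u, v) = r_uu · N̂ = -7,
  M(u, v) = r_uv · N̂ = 0,
  N(u, v) = r_vv · N̂ = 0.
Evaluating at (u, v) = (3*pi/5, -3):
  L = -7, M = 0, N = 0.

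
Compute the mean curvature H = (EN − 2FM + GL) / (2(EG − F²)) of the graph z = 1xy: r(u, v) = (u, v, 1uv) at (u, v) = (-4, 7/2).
H = 112*sqrt(13)/4563

With E = v^2 + 1, F = u*v, G = u^2 + 1, L = 0, M = 1/sqrt(u^2 + v^2 + 1), N = 0, assemble
  H = (EN − 2FM + GL) / (2(EG − F²)) = -u*v/(u^2 + v^2 + 1)^(3/2).
At (u, v) = (-4, 7/2): H = 112*sqrt(13)/4563.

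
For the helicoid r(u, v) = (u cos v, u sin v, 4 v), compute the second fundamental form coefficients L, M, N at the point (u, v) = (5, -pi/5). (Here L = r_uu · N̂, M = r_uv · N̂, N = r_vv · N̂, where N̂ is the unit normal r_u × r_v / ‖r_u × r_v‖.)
L = 0;  M = -4*sqrt(41)/41;  N = 0

Compute the unit normal N̂(u, v) = (4*sin(v)/sqrt(u^2 + 16), -4*cos(v)/sqrt(u^2 + 16), u/sqrt(u^2 + 16)), and the second partials r_uu, r_uv, r_vv. Take dot products:
  L(u, v) = r_uu · N̂ = 0,
  M(u, v) = r_uv · N̂ = -4/sqrt(u^2 + 16),
  N(u, v) = r_vv · N̂ = 0.
Evaluating at (u, v) = (5, -pi/5):
  L = 0, M = -4*sqrt(41)/41, N = 0.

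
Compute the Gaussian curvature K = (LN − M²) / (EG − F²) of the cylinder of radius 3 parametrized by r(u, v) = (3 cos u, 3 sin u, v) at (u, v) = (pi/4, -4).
K = 0

Coefficients of the first fundamental form: E = 9, F = 0, G = 1.
Coefficients of the second fundamental form: L = -3, M = 0, N = 0.
Assemble K = (LN − M²)/(EG − F²) = 0. At (u, v) = (pi/4, -4): K = 0.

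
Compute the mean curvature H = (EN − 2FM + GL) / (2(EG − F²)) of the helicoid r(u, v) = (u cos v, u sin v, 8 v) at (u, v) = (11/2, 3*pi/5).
H = 0

With E = 1, F = 0, G = u^2 + 64, L = 0, M = -8/sqrt(u^2 + 64), N = 0, assemble
  H = (EN − 2FM + GL) / (2(EG − F²)) = 0.
At (u, v) = (11/2, 3*pi/5): H = 0.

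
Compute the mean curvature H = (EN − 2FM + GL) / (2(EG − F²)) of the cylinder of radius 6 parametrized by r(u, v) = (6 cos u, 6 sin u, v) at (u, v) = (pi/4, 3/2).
H = -1/12

With E = 36, F = 0, G = 1, L = -6, M = 0, N = 0, assemble
  H = (EN − 2FM + GL) / (2(EG − F²)) = -1/12.
At (u, v) = (pi/4, 3/2): H = -1/12.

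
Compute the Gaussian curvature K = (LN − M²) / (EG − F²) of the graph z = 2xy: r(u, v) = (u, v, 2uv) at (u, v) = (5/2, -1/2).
K = -4/729

Coefficients of the first fundamental form: E = 4*v^2 + 1, F = 4*u*v, G = 4*u^2 + 1.
Coefficients of the second fundamental form: L = 0, M = 2/sqrt(4*u^2 + 4*v^2 + 1), N = 0.
Assemble K = (LN − M²)/(EG − F²) = -4/(16*u^4 + 32*u^2*v^2 + 8*u^2 + 16*v^4 + 8*v^2 + 1). At (u, v) = (5/2, -1/2): K = -4/729.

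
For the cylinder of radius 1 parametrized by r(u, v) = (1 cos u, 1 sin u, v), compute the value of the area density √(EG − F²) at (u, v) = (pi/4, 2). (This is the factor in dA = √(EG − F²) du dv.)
√(EG − F²)|_{(pi/4, 2)} = 1

E = 1, F = 0, G = 1, so EG − F² = 1. Taking the positive square root: √(EG − F²) = 1. At (u, v) = (pi/4, 2): 1.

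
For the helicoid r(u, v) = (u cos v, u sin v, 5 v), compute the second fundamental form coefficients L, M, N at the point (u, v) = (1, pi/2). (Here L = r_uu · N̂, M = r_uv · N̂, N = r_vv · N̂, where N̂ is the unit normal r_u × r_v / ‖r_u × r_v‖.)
L = 0;  M = -5*sqrt(26)/26;  N = 0

Compute the unit normal N̂(u, v) = (5*sin(v)/sqrt(u^2 + 25), -5*cos(v)/sqrt(u^2 + 25), u/sqrt(u^2 + 25)), and the second partials r_uu, r_uv, r_vv. Take dot products:
  L(u, v) = r_uu · N̂ = 0,
  M(u, v) = r_uv · N̂ = -5/sqrt(u^2 + 25),
  N(u, v) = r_vv · N̂ = 0.
Evaluating at (u, v) = (1, pi/2):
  L = 0, M = -5*sqrt(26)/26, N = 0.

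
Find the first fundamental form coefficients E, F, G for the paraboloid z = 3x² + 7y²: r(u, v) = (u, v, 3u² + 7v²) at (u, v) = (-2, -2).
E = 145;  F = 336;  G = 785

Partials: r_u = (1, 0, 6*u), r_v = (0, 1, 14*v). As functions of (u, v):
  E = r_u · r_u = 36*u^2 + 1,
  F = r_u · r_v = 84*u*v,
  G = r_v · r_v = 196*v^2 + 1.
Evaluating at (u, v) = (-2, -2): E = 145, F = 336, G = 785.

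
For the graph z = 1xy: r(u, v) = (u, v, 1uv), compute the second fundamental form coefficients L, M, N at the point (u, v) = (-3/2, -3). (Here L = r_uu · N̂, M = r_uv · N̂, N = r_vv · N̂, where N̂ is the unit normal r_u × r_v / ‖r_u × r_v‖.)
L = 0;  M = 2/7;  N = 0

Compute the unit normal N̂(u, v) = (-v/sqrt(u^2 + v^2 + 1), -u/sqrt(u^2 + v^2 + 1), 1/sqrt(u^2 + v^2 + 1)), and the second partials r_uu, r_uv, r_vv. Take dot products:
  L(u, v) = r_uu · N̂ = 0,
  M(u, v) = r_uv · N̂ = 1/sqrt(u^2 + v^2 + 1),
  N(u, v) = r_vv · N̂ = 0.
Evaluating at (u, v) = (-3/2, -3):
  L = 0, M = 2/7, N = 0.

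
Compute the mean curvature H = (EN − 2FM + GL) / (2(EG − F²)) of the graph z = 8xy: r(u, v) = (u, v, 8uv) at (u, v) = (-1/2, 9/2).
H = 1152*sqrt(1313)/1723969

With E = 64*v^2 + 1, F = 64*u*v, G = 64*u^2 + 1, L = 0, M = 8/sqrt(64*u^2 + 64*v^2 + 1), N = 0, assemble
  H = (EN − 2FM + GL) / (2(EG − F²)) = -512*u*v/(64*u^2 + 64*v^2 + 1)^(3/2).
At (u, v) = (-1/2, 9/2): H = 1152*sqrt(1313)/1723969.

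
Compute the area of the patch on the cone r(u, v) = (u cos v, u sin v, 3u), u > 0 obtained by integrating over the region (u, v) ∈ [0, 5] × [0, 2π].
Area = 25*sqrt(10)*pi

Area = ∫∫ √(EG − F²) du dv with √(EG − F²) = sqrt(10)*Abs(u). Integrating over [0, 5] × [0, 2π] gives 25*sqrt(10)*pi.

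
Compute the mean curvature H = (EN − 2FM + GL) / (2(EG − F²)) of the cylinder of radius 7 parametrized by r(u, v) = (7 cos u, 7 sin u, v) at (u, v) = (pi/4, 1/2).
H = -1/14

With E = 49, F = 0, G = 1, L = -7, M = 0, N = 0, assemble
  H = (EN − 2FM + GL) / (2(EG − F²)) = -1/14.
At (u, v) = (pi/4, 1/2): H = -1/14.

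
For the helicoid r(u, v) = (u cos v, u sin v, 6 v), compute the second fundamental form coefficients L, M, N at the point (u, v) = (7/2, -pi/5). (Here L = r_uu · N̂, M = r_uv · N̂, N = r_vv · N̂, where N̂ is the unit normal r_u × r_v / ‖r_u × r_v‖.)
L = 0;  M = -12*sqrt(193)/193;  N = 0

Compute the unit normal N̂(u, v) = (6*sin(v)/sqrt(u^2 + 36), -6*cos(v)/sqrt(u^2 + 36), u/sqrt(u^2 + 36)), and the second partials r_uu, r_uv, r_vv. Take dot products:
  L(u, v) = r_uu · N̂ = 0,
  M(u, v) = r_uv · N̂ = -6/sqrt(u^2 + 36),
  N(u, v) = r_vv · N̂ = 0.
Evaluating at (u, v) = (7/2, -pi/5):
  L = 0, M = -12*sqrt(193)/193, N = 0.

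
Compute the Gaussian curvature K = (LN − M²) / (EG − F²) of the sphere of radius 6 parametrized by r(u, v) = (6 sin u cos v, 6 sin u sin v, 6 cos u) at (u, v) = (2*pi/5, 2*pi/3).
K = 1/36

Coefficients of the first fundamental form: E = 36, F = 0, G = 36*sin(u)^2.
Coefficients of the second fundamental form: L = -6*sin(u)/Abs(sin(u)), M = 0, N = -6*sin(u)^3/Abs(sin(u)).
Assemble K = (LN − M²)/(EG − F²) = 1/36. At (u, v) = (2*pi/5, 2*pi/3): K = 1/36.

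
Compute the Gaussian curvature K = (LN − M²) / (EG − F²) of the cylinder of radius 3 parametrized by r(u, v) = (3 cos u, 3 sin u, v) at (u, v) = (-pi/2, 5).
K = 0

Coefficients of the first fundamental form: E = 9, F = 0, G = 1.
Coefficients of the second fundamental form: L = -3, M = 0, N = 0.
Assemble K = (LN − M²)/(EG − F²) = 0. At (u, v) = (-pi/2, 5): K = 0.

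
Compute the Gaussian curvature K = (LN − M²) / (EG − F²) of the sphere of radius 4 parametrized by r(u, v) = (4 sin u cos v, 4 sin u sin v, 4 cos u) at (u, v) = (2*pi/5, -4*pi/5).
K = 1/16

Coefficients of the first fundamental form: E = 16, F = 0, G = 16*sin(u)^2.
Coefficients of the second fundamental form: L = -4*sin(u)/Abs(sin(u)), M = 0, N = -4*sin(u)^3/Abs(sin(u)).
Assemble K = (LN − M²)/(EG − F²) = 1/16. At (u, v) = (2*pi/5, -4*pi/5): K = 1/16.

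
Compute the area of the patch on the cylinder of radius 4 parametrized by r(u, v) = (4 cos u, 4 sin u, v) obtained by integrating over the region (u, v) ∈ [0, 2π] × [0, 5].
Area = 40*pi

Area = ∫∫ √(EG − F²) du dv with √(EG − F²) = 4. Integrating over [0, 2π] × [0, 5] gives 40*pi.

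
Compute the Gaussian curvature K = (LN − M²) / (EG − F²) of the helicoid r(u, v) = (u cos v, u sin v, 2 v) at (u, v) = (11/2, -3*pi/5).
K = -64/18769

Coefficients of the first fundamental form: E = 1, F = 0, G = u^2 + 4.
Coefficients of the second fundamental form: L = 0, M = -2/sqrt(u^2 + 4), N = 0.
Assemble K = (LN − M²)/(EG − F²) = -4/(u^2 + 4)^2. At (u, v) = (11/2, -3*pi/5): K = -64/18769.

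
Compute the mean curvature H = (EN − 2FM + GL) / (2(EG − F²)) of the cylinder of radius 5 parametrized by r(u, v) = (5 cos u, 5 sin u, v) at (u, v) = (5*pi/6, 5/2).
H = -1/10

With E = 25, F = 0, G = 1, L = -5, M = 0, N = 0, assemble
  H = (EN − 2FM + GL) / (2(EG − F²)) = -1/10.
At (u, v) = (5*pi/6, 5/2): H = -1/10.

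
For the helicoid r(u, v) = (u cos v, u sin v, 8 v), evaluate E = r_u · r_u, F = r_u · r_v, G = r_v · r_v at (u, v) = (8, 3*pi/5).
E = 1;  F = 0;  G = 128

Partials: r_u = (cos(v), sin(v), 0), r_v = (-u*sin(v), u*cos(v), 8). As functions of (u, v):
  E = r_u · r_u = 1,
  F = r_u · r_v = 0,
  G = r_v · r_v = u^2 + 64.
Evaluating at (u, v) = (8, 3*pi/5): E = 1, F = 0, G = 128.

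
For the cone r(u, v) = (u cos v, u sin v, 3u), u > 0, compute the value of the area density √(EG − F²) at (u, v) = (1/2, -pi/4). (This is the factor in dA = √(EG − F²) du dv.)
√(EG − F²)|_{(1/2, -pi/4)} = sqrt(10)/2

E = 10, F = 0, G = u^2, so EG − F² = 10*u^2. Taking the positive square root: √(EG − F²) = sqrt(10)*Abs(u). At (u, v) = (1/2, -pi/4): sqrt(10)/2.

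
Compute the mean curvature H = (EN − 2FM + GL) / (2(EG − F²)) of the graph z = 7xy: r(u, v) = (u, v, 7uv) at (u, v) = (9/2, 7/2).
H = -21609*sqrt(6374)/20313938

With E = 49*v^2 + 1, F = 49*u*v, G = 49*u^2 + 1, L = 0, M = 7/sqrt(49*u^2 + 49*v^2 + 1), N = 0, assemble
  H = (EN − 2FM + GL) / (2(EG − F²)) = -343*u*v/(49*u^2 + 49*v^2 + 1)^(3/2).
At (u, v) = (9/2, 7/2): H = -21609*sqrt(6374)/20313938.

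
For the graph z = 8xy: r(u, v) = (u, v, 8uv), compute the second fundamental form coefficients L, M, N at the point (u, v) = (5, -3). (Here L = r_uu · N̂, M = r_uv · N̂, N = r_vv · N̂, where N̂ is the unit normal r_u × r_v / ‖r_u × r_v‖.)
L = 0;  M = 8*sqrt(2177)/2177;  N = 0

Compute the unit normal N̂(u, v) = (-8*v/sqrt(64*u^2 + 64*v^2 + 1), -8*u/sqrt(64*u^2 + 64*v^2 + 1), 1/sqrt(64*u^2 + 64*v^2 + 1)), and the second partials r_uu, r_uv, r_vv. Take dot products:
  L(u, v) = r_uu · N̂ = 0,
  M(u, v) = r_uv · N̂ = 8/sqrt(64*u^2 + 64*v^2 + 1),
  N(u, v) = r_vv · N̂ = 0.
Evaluating at (u, v) = (5, -3):
  L = 0, M = 8*sqrt(2177)/2177, N = 0.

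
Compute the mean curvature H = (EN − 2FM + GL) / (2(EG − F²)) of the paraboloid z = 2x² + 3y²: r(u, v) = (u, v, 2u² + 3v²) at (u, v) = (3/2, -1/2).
H = 131*sqrt(46)/2116

With E = 16*u^2 + 1, F = 24*u*v, G = 36*v^2 + 1, L = 4/sqrt(16*u^2 + 36*v^2 + 1), M = 0, N = 6/sqrt(16*u^2 + 36*v^2 + 1), assemble
  H = (EN − 2FM + GL) / (2(EG − F²)) = (48*u^2 + 72*v^2 + 5)/(16*u^2 + 36*v^2 + 1)^(3/2).
At (u, v) = (3/2, -1/2): H = 131*sqrt(46)/2116.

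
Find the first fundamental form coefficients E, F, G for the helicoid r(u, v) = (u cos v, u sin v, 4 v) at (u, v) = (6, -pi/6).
E = 1;  F = 0;  G = 52

Partials: r_u = (cos(v), sin(v), 0), r_v = (-u*sin(v), u*cos(v), 4). As functions of (u, v):
  E = r_u · r_u = 1,
  F = r_u · r_v = 0,
  G = r_v · r_v = u^2 + 16.
Evaluating at (u, v) = (6, -pi/6): E = 1, F = 0, G = 52.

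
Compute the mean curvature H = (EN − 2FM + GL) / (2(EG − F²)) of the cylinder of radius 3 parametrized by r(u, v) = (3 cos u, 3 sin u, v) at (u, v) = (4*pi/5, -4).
H = -1/6

With E = 9, F = 0, G = 1, L = -3, M = 0, N = 0, assemble
  H = (EN − 2FM + GL) / (2(EG − F²)) = -1/6.
At (u, v) = (4*pi/5, -4): H = -1/6.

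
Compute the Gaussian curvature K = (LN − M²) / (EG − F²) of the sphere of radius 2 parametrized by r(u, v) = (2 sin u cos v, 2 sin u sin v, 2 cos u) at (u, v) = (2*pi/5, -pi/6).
K = 1/4

Coefficients of the first fundamental form: E = 4, F = 0, G = 4*sin(u)^2.
Coefficients of the second fundamental form: L = -2*sin(u)/Abs(sin(u)), M = 0, N = -2*sin(u)^3/Abs(sin(u)).
Assemble K = (LN − M²)/(EG − F²) = 1/4. At (u, v) = (2*pi/5, -pi/6): K = 1/4.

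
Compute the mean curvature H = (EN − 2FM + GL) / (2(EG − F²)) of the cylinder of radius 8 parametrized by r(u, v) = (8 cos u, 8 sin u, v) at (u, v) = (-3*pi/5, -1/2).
H = -1/16

With E = 64, F = 0, G = 1, L = -8, M = 0, N = 0, assemble
  H = (EN − 2FM + GL) / (2(EG − F²)) = -1/16.
At (u, v) = (-3*pi/5, -1/2): H = -1/16.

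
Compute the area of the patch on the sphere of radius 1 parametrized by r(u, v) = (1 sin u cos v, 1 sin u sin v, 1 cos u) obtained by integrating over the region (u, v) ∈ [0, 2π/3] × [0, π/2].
Area = 3*pi/4

Area = ∫∫ √(EG − F²) du dv with √(EG − F²) = Abs(sin(u)). Integrating over [0, 2π/3] × [0, π/2] gives 3*pi/4.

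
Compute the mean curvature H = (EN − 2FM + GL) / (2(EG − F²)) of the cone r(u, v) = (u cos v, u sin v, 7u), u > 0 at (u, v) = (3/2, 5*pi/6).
H = 7*sqrt(2)/30

With E = 50, F = 0, G = u^2, L = 0, M = 0, N = 7*sqrt(2)*u^2/(10*Abs(u)), assemble
  H = (EN − 2FM + GL) / (2(EG − F²)) = 7*sqrt(2)/(20*Abs(u)).
At (u, v) = (3/2, 5*pi/6): H = 7*sqrt(2)/30.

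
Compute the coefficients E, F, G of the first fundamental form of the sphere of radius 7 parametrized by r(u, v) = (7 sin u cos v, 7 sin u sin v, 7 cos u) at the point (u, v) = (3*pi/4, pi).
E = 49;  F = 0;  G = 49/2

Partials: r_u = (7*cos(u)*cos(v), 7*sin(v)*cos(u), -7*sin(u)), r_v = (-7*sin(u)*sin(v), 7*sin(u)*cos(v), 0). As functions of (u, v):
  E = r_u · r_u = 49,
  F = r_u · r_v = 0,
  G = r_v · r_v = 49*sin(u)^2.
Evaluating at (u, v) = (3*pi/4, pi): E = 49, F = 0, G = 49/2.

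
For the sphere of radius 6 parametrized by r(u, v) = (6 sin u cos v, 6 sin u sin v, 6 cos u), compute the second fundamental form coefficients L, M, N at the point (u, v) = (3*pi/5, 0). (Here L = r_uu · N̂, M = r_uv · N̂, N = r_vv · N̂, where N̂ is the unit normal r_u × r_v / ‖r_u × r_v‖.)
L = -6;  M = 0;  N = -15/4 - 3*sqrt(5)/4

Compute the unit normal N̂(u, v) = (sin(u)^2*cos(v)/Abs(sin(u)), sin(u)^2*sin(v)/Abs(sin(u)), sin(2*u)/(2*Abs(sin(u)))), and the second partials r_uu, r_uv, r_vv. Take dot products:
  L(u, v) = r_uu · N̂ = -6*sin(u)/Abs(sin(u)),
  M(u, v) = r_uv · N̂ = 0,
  N(u, v) = r_vv · N̂ = -6*sin(u)^3/Abs(sin(u)).
Evaluating at (u, v) = (3*pi/5, 0):
  L = -6, M = 0, N = -15/4 - 3*sqrt(5)/4.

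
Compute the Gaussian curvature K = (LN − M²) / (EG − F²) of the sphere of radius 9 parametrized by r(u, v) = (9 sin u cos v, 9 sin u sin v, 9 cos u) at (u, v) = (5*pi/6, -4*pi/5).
K = 1/81

Coefficients of the first fundamental form: E = 81, F = 0, G = 81*sin(u)^2.
Coefficients of the second fundamental form: L = -9*sin(u)/Abs(sin(u)), M = 0, N = -9*sin(u)^3/Abs(sin(u)).
Assemble K = (LN − M²)/(EG − F²) = 1/81. At (u, v) = (5*pi/6, -4*pi/5): K = 1/81.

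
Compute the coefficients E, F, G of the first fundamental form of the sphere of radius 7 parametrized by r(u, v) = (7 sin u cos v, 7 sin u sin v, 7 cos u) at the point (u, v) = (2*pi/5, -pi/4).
E = 49;  F = 0;  G = 49*sqrt(5)/8 + 245/8

Partials: r_u = (7*cos(u)*cos(v), 7*sin(v)*cos(u), -7*sin(u)), r_v = (-7*sin(u)*sin(v), 7*sin(u)*cos(v), 0). As functions of (u, v):
  E = r_u · r_u = 49,
  F = r_u · r_v = 0,
  G = r_v · r_v = 49*sin(u)^2.
Evaluating at (u, v) = (2*pi/5, -pi/4): E = 49, F = 0, G = 49*sqrt(5)/8 + 245/8.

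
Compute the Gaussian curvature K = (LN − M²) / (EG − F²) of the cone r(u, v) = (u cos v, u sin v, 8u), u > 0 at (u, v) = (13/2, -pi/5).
K = 0

Coefficients of the first fundamental form: E = 65, F = 0, G = u^2.
Coefficients of the second fundamental form: L = 0, M = 0, N = 8*sqrt(65)*u^2/(65*Abs(u)).
Assemble K = (LN − M²)/(EG − F²) = 0. At (u, v) = (13/2, -pi/5): K = 0.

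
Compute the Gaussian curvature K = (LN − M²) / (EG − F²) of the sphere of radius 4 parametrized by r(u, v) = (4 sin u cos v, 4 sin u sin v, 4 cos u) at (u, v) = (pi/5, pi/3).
K = 1/16

Coefficients of the first fundamental form: E = 16, F = 0, G = 16*sin(u)^2.
Coefficients of the second fundamental form: L = -4*sin(u)/Abs(sin(u)), M = 0, N = -4*sin(u)^3/Abs(sin(u)).
Assemble K = (LN − M²)/(EG − F²) = 1/16. At (u, v) = (pi/5, pi/3): K = 1/16.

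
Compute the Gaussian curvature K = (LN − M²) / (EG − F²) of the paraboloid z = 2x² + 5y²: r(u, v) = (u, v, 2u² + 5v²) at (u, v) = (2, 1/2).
K = 2/405

Coefficients of the first fundamental form: E = 16*u^2 + 1, F = 40*u*v, G = 100*v^2 + 1.
Coefficients of the second fundamental form: L = 4/sqrt(16*u^2 + 100*v^2 + 1), M = 0, N = 10/sqrt(16*u^2 + 100*v^2 + 1).
Assemble K = (LN − M²)/(EG − F²) = 40/(256*u^4 + 3200*u^2*v^2 + 32*u^2 + 10000*v^4 + 200*v^2 + 1). At (u, v) = (2, 1/2): K = 2/405.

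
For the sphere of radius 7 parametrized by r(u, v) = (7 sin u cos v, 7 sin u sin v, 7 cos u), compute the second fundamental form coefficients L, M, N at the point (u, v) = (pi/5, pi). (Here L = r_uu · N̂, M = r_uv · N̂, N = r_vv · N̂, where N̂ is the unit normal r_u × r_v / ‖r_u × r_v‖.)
L = -7;  M = 0;  N = -35/8 + 7*sqrt(5)/8

Compute the unit normal N̂(u, v) = (sin(u)^2*cos(v)/Abs(sin(u)), sin(u)^2*sin(v)/Abs(sin(u)), sin(2*u)/(2*Abs(sin(u)))), and the second partials r_uu, r_uv, r_vv. Take dot products:
  L(u, v) = r_uu · N̂ = -7*sin(u)/Abs(sin(u)),
  M(u, v) = r_uv · N̂ = 0,
  N(u, v) = r_vv · N̂ = -7*sin(u)^3/Abs(sin(u)).
Evaluating at (u, v) = (pi/5, pi):
  L = -7, M = 0, N = -35/8 + 7*sqrt(5)/8.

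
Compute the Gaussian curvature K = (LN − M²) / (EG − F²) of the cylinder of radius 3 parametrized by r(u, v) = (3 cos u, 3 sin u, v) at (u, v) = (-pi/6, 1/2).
K = 0

Coefficients of the first fundamental form: E = 9, F = 0, G = 1.
Coefficients of the second fundamental form: L = -3, M = 0, N = 0.
Assemble K = (LN − M²)/(EG − F²) = 0. At (u, v) = (-pi/6, 1/2): K = 0.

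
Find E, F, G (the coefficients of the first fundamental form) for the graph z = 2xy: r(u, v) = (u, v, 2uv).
E = 4*v^2 + 1;  F = 4*u*v;  G = 4*u^2 + 1

Compute partials: r_u = (1, 0, 2*v), r_v = (0, 1, 2*u). Then
  E = r_u · r_u = 4*v^2 + 1,
  F = r_u · r_v = 4*u*v,
  G = r_v · r_v = 4*u^2 + 1.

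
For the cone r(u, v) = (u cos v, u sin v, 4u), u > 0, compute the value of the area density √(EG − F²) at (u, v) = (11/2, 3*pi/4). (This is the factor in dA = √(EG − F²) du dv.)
√(EG − F²)|_{(11/2, 3*pi/4)} = 11*sqrt(17)/2

E = 17, F = 0, G = u^2, so EG − F² = 17*u^2. Taking the positive square root: √(EG − F²) = sqrt(17)*Abs(u). At (u, v) = (11/2, 3*pi/4): 11*sqrt(17)/2.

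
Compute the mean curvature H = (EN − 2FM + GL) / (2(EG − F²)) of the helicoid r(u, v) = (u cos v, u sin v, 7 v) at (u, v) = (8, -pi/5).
H = 0

With E = 1, F = 0, G = u^2 + 49, L = 0, M = -7/sqrt(u^2 + 49), N = 0, assemble
  H = (EN − 2FM + GL) / (2(EG − F²)) = 0.
At (u, v) = (8, -pi/5): H = 0.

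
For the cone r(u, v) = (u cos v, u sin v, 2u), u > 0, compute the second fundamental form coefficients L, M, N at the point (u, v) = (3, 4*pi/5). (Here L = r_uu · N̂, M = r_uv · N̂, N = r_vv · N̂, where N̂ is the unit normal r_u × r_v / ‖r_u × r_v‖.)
L = 0;  M = 0;  N = 6*sqrt(5)/5

Compute the unit normal N̂(u, v) = (-2*sqrt(5)*u*cos(v)/(5*Abs(u)), -2*sqrt(5)*u*sin(v)/(5*Abs(u)), sqrt(5)*u/(5*Abs(u))), and the second partials r_uu, r_uv, r_vv. Take dot products:
  L(u, v) = r_uu · N̂ = 0,
  M(u, v) = r_uv · N̂ = 0,
  N(u, v) = r_vv · N̂ = 2*sqrt(5)*u^2/(5*Abs(u)).
Evaluating at (u, v) = (3, 4*pi/5):
  L = 0, M = 0, N = 6*sqrt(5)/5.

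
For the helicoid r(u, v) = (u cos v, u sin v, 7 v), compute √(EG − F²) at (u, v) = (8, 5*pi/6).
√(EG − F²)|_{(8, 5*pi/6)} = sqrt(113)

E = 1, F = 0, G = u^2 + 49; EG − F² = u^2 + 49; √(EG − F²) = sqrt(u^2 + 49). At the given point: sqrt(113).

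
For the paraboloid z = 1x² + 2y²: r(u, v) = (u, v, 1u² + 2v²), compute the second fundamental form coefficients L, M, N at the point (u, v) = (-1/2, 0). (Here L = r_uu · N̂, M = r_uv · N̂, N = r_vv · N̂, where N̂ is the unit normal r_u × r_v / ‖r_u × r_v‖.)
L = sqrt(2);  M = 0;  N = 2*sqrt(2)

Compute the unit normal N̂(u, v) = (-2*u/sqrt(4*u^2 + 16*v^2 + 1), -4*v/sqrt(4*u^2 + 16*v^2 + 1), 1/sqrt(4*u^2 + 16*v^2 + 1)), and the second partials r_uu, r_uv, r_vv. Take dot products:
  L(u, v) = r_uu · N̂ = 2/sqrt(4*u^2 + 16*v^2 + 1),
  M(u, v) = r_uv · N̂ = 0,
  N(u, v) = r_vv · N̂ = 4/sqrt(4*u^2 + 16*v^2 + 1).
Evaluating at (u, v) = (-1/2, 0):
  L = sqrt(2), M = 0, N = 2*sqrt(2).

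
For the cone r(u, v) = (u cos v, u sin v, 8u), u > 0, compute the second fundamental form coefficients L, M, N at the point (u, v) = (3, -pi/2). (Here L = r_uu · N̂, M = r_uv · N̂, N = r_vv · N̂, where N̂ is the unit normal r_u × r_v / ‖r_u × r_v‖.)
L = 0;  M = 0;  N = 24*sqrt(65)/65

Compute the unit normal N̂(u, v) = (-8*sqrt(65)*u*cos(v)/(65*Abs(u)), -8*sqrt(65)*u*sin(v)/(65*Abs(u)), sqrt(65)*u/(65*Abs(u))), and the second partials r_uu, r_uv, r_vv. Take dot products:
  L(u, v) = r_uu · N̂ = 0,
  M(u, v) = r_uv · N̂ = 0,
  N(u, v) = r_vv · N̂ = 8*sqrt(65)*u^2/(65*Abs(u)).
Evaluating at (u, v) = (3, -pi/2):
  L = 0, M = 0, N = 24*sqrt(65)/65.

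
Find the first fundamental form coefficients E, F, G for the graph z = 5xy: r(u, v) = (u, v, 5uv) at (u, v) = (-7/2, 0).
E = 1;  F = 0;  G = 1229/4

Partials: r_u = (1, 0, 5*v), r_v = (0, 1, 5*u). As functions of (u, v):
  E = r_u · r_u = 25*v^2 + 1,
  F = r_u · r_v = 25*u*v,
  G = r_v · r_v = 25*u^2 + 1.
Evaluating at (u, v) = (-7/2, 0): E = 1, F = 0, G = 1229/4.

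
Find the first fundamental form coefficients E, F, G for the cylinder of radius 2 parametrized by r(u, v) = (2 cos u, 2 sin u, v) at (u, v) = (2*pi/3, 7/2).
E = 4;  F = 0;  G = 1

Partials: r_u = (-2*sin(u), 2*cos(u), 0), r_v = (0, 0, 1). As functions of (u, v):
  E = r_u · r_u = 4,
  F = r_u · r_v = 0,
  G = r_v · r_v = 1.
Evaluating at (u, v) = (2*pi/3, 7/2): E = 4, F = 0, G = 1.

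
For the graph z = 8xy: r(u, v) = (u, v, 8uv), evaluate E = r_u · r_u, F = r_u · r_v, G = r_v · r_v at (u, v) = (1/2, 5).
E = 1601;  F = 160;  G = 17

Partials: r_u = (1, 0, 8*v), r_v = (0, 1, 8*u). As functions of (u, v):
  E = r_u · r_u = 64*v^2 + 1,
  F = r_u · r_v = 64*u*v,
  G = r_v · r_v = 64*u^2 + 1.
Evaluating at (u, v) = (1/2, 5): E = 1601, F = 160, G = 17.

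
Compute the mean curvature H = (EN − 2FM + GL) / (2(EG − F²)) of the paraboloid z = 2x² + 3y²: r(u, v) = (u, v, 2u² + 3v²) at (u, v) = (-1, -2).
H = 341*sqrt(161)/25921

With E = 16*u^2 + 1, F = 24*u*v, G = 36*v^2 + 1, L = 4/sqrt(16*u^2 + 36*v^2 + 1), M = 0, N = 6/sqrt(16*u^2 + 36*v^2 + 1), assemble
  H = (EN − 2FM + GL) / (2(EG − F²)) = (48*u^2 + 72*v^2 + 5)/(16*u^2 + 36*v^2 + 1)^(3/2).
At (u, v) = (-1, -2): H = 341*sqrt(161)/25921.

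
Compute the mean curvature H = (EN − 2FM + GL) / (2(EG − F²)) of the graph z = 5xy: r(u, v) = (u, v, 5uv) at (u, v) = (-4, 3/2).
H = 6000*sqrt(1829)/3345241

With E = 25*v^2 + 1, F = 25*u*v, G = 25*u^2 + 1, L = 0, M = 5/sqrt(25*u^2 + 25*v^2 + 1), N = 0, assemble
  H = (EN − 2FM + GL) / (2(EG − F²)) = -125*u*v/(25*u^2 + 25*v^2 + 1)^(3/2).
At (u, v) = (-4, 3/2): H = 6000*sqrt(1829)/3345241.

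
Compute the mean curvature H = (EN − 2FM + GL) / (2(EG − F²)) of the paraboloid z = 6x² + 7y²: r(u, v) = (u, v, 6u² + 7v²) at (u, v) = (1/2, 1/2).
H = 13*sqrt(86)/172

With E = 144*u^2 + 1, F = 168*u*v, G = 196*v^2 + 1, L = 12/sqrt(144*u^2 + 196*v^2 + 1), M = 0, N = 14/sqrt(144*u^2 + 196*v^2 + 1), assemble
  H = (EN − 2FM + GL) / (2(EG − F²)) = (1008*u^2 + 1176*v^2 + 13)/(144*u^2 + 196*v^2 + 1)^(3/2).
At (u, v) = (1/2, 1/2): H = 13*sqrt(86)/172.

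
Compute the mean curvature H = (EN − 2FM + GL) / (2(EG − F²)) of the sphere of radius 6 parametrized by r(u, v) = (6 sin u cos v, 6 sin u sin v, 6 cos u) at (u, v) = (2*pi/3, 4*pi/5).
H = -1/6

With E = 36, F = 0, G = 36*sin(u)^2, L = -6*sin(u)/Abs(sin(u)), M = 0, N = -6*sin(u)^3/Abs(sin(u)), assemble
  H = (EN − 2FM + GL) / (2(EG − F²)) = -sin(u)/(6*Abs(sin(u))).
At (u, v) = (2*pi/3, 4*pi/5): H = -1/6.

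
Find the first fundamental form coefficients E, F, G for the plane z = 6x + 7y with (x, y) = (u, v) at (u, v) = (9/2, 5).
E = 37;  F = 42;  G = 50

Partials: r_u = (1, 0, 6), r_v = (0, 1, 7). As functions of (u, v):
  E = r_u · r_u = 37,
  F = r_u · r_v = 42,
  G = r_v · r_v = 50.
Evaluating at (u, v) = (9/2, 5): E = 37, F = 42, G = 50.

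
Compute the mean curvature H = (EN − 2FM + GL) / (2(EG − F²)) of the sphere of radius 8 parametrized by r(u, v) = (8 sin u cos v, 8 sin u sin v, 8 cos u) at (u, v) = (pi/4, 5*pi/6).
H = -1/8

With E = 64, F = 0, G = 64*sin(u)^2, L = -8*sin(u)/Abs(sin(u)), M = 0, N = -8*sin(u)^3/Abs(sin(u)), assemble
  H = (EN − 2FM + GL) / (2(EG − F²)) = -sin(u)/(8*Abs(sin(u))).
At (u, v) = (pi/4, 5*pi/6): H = -1/8.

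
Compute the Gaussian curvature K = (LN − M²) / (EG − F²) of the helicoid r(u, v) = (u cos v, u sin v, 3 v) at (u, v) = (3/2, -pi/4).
K = -16/225

Coefficients of the first fundamental form: E = 1, F = 0, G = u^2 + 9.
Coefficients of the second fundamental form: L = 0, M = -3/sqrt(u^2 + 9), N = 0.
Assemble K = (LN − M²)/(EG − F²) = -9/(u^2 + 9)^2. At (u, v) = (3/2, -pi/4): K = -16/225.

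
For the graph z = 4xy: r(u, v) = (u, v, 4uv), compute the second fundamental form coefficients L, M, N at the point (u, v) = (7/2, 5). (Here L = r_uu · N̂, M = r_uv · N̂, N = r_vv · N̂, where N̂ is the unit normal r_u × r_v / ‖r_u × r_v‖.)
L = 0;  M = 4*sqrt(597)/597;  N = 0

Compute the unit normal N̂(u, v) = (-4*v/sqrt(16*u^2 + 16*v^2 + 1), -4*u/sqrt(16*u^2 + 16*v^2 + 1), 1/sqrt(16*u^2 + 16*v^2 + 1)), and the second partials r_uu, r_uv, r_vv. Take dot products:
  L(u, v) = r_uu · N̂ = 0,
  M(u, v) = r_uv · N̂ = 4/sqrt(16*u^2 + 16*v^2 + 1),
  N(u, v) = r_vv · N̂ = 0.
Evaluating at (u, v) = (7/2, 5):
  L = 0, M = 4*sqrt(597)/597, N = 0.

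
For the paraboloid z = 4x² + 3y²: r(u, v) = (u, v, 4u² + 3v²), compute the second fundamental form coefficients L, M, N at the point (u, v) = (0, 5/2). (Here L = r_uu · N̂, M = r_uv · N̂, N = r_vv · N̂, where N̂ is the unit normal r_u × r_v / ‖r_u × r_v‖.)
L = 4*sqrt(226)/113;  M = 0;  N = 3*sqrt(226)/113

Compute the unit normal N̂(u, v) = (-8*u/sqrt(64*u^2 + 36*v^2 + 1), -6*v/sqrt(64*u^2 + 36*v^2 + 1), 1/sqrt(64*u^2 + 36*v^2 + 1)), and the second partials r_uu, r_uv, r_vv. Take dot products:
  L(u, v) = r_uu · N̂ = 8/sqrt(64*u^2 + 36*v^2 + 1),
  M(u, v) = r_uv · N̂ = 0,
  N(u, v) = r_vv · N̂ = 6/sqrt(64*u^2 + 36*v^2 + 1).
Evaluating at (u, v) = (0, 5/2):
  L = 4*sqrt(226)/113, M = 0, N = 3*sqrt(226)/113.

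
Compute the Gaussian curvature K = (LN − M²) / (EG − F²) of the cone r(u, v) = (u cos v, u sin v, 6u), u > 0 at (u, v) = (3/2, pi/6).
K = 0

Coefficients of the first fundamental form: E = 37, F = 0, G = u^2.
Coefficients of the second fundamental form: L = 0, M = 0, N = 6*sqrt(37)*u^2/(37*Abs(u)).
Assemble K = (LN − M²)/(EG − F²) = 0. At (u, v) = (3/2, pi/6): K = 0.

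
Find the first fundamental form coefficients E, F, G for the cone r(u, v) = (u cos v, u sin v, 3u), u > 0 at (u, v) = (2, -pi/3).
E = 10;  F = 0;  G = 4

Partials: r_u = (cos(v), sin(v), 3), r_v = (-u*sin(v), u*cos(v), 0). As functions of (u, v):
  E = r_u · r_u = 10,
  F = r_u · r_v = 0,
  G = r_v · r_v = u^2.
Evaluating at (u, v) = (2, -pi/3): E = 10, F = 0, G = 4.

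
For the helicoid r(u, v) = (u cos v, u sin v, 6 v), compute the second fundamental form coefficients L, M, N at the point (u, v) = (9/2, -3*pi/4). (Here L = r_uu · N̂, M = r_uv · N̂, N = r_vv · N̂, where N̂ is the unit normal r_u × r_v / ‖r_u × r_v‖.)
L = 0;  M = -4/5;  N = 0

Compute the unit normal N̂(u, v) = (6*sin(v)/sqrt(u^2 + 36), -6*cos(v)/sqrt(u^2 + 36), u/sqrt(u^2 + 36)), and the second partials r_uu, r_uv, r_vv. Take dot products:
  L(u, v) = r_uu · N̂ = 0,
  M(u, v) = r_uv · N̂ = -6/sqrt(u^2 + 36),
  N(u, v) = r_vv · N̂ = 0.
Evaluating at (u, v) = (9/2, -3*pi/4):
  L = 0, M = -4/5, N = 0.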